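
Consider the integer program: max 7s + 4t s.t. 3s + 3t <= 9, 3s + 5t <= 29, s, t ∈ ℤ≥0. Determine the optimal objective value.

21

(s,t)=(3,0): 3·3+3·0=9≤9, 3·3+5·0=9≤29, objective 21.
(s,t)=(2,1): 3·2+3·1=9≤9, 3·2+5·1=11≤29, objective 18.
The best lattice point is (3,0), giving 21.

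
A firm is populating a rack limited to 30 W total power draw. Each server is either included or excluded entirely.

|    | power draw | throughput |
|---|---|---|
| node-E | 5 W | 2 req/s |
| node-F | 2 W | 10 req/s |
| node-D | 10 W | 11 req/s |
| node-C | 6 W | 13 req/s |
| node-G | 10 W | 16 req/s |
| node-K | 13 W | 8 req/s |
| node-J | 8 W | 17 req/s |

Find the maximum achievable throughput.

56

Treat it as a binary knapsack problem.
Allowing fractional choices, the relaxed optimum would be about 60.4, but servers are indivisible.
node-F + node-D + node-C + node-J: power draw 2 + 10 + 6 + 8 = 26 ≤ 30, throughput 10 + 11 + 13 + 17 = 51.
node-F + node-C + node-G + node-J: power draw 2 + 6 + 10 + 8 = 26 ≤ 30, throughput 10 + 13 + 16 + 17 = 56.
node-F + node-D + node-G + node-J: power draw 2 + 10 + 10 + 8 = 30 ≤ 30, throughput 10 + 11 + 16 + 17 = 54.
Best is node-F, node-C, node-G, and node-J with total throughput 56.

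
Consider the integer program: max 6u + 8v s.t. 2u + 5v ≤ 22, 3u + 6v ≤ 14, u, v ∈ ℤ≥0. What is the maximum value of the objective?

24

Relaxing integrality, the LP optimum is 28.00 at (u,v) = (4.67, 0), which is not an integer point.
(u,v)=(4,0): 2·4+5·0=8≤22, 3·4+6·0=12≤14, objective 24.
(u,v)=(3,0): 2·3+5·0=6≤22, 3·3+6·0=9≤14, objective 18.
No feasible integer point exceeds 24.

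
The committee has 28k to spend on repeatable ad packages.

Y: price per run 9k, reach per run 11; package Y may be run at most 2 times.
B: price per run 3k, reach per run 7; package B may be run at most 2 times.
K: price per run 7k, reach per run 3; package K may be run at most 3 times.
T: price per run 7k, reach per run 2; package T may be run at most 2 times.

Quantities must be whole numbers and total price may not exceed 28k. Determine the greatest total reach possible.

36

Take 2×Y and 2×B: price 24 ≤ 28, reach 2·11 + 2·7 = 36.
B has the best ratio (7/3) and is taken to its limit of 2; remaining capacity is filled optimally with the others.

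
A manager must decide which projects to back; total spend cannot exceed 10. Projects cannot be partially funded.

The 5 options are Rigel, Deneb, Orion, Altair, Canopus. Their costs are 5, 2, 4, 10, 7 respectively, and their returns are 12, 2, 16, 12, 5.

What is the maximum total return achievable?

Allowing fractional choices, the relaxed optimum would be about 29.2, but projects are indivisible.
Deneb + Orion: cost 2 + 4 = 6 ≤ 10, return 2 + 16 = 18.
Rigel + Orion: cost 5 + 4 = 9 ≤ 10, return 12 + 16 = 28.
Best is Rigel and Orion with total return 28.

28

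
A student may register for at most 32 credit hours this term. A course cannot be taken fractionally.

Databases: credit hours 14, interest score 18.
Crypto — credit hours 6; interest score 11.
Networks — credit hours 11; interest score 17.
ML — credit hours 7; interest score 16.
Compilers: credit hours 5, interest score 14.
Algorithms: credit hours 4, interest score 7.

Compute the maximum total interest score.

Crypto + Networks + ML + Compilers: credit hours 6 + 11 + 7 + 5 = 29 ≤ 32, interest score 11 + 17 + 16 + 14 = 58.
Databases + ML + Compilers + Algorithms: credit hours 14 + 7 + 5 + 4 = 30 ≤ 32, interest score 18 + 16 + 14 + 7 = 55.
Databases + Crypto + ML + Compilers: credit hours 14 + 6 + 7 + 5 = 32 ≤ 32, interest score 18 + 11 + 16 + 14 = 59.
Best is Databases, Crypto, ML, and Compilers with total interest score 59.

59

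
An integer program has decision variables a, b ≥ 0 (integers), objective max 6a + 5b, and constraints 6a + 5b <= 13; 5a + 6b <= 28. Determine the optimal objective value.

12

Relaxing integrality, the LP optimum is 13.00 at (a,b) = (2.17, 0), which is not an integer point.
(a,b)=(2,0): 6·2+5·0=12≤13, 5·2+6·0=10≤28, objective 12.
(a,b)=(1,1): 6·1+5·1=11≤13, 5·1+6·1=11≤28, objective 11.
(a,b)=(1,0): 6·1+5·0=6≤13, 5·1+6·0=5≤28, objective 6.
The best lattice point is (2,0), giving 12.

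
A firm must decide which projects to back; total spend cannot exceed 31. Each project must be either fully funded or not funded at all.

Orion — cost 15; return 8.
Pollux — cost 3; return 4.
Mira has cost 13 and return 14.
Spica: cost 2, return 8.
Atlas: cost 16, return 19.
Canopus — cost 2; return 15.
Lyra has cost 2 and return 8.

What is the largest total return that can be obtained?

54

This is a 0-1 knapsack instance.
Allowing fractional choices, the relaxed optimum would be about 60.5, but projects are indivisible.
Spica + Atlas + Canopus + Lyra: cost 2 + 16 + 2 + 2 = 22 ≤ 31, return 8 + 19 + 15 + 8 = 50.
Pollux + Spica + Atlas + Canopus + Lyra: cost 3 + 2 + 16 + 2 + 2 = 25 ≤ 31, return 4 + 8 + 19 + 15 + 8 = 54.
Pollux + Mira + Spica + Canopus + Lyra: cost 3 + 13 + 2 + 2 + 2 = 22 ≤ 31, return 4 + 14 + 8 + 15 + 8 = 49.
Best is Pollux, Spica, Atlas, Canopus, and Lyra with total return 54.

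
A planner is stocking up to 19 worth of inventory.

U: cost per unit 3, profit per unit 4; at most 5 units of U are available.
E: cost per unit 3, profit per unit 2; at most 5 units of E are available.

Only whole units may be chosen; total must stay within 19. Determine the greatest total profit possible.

22

U has the best ratio (4/3); taking only U gives at most 5×4 = 20 (stopped by the supply cap of 5).
Mixing does better — 5×U and 1×E: cost 18 ≤ 19, profit 5·4 + 1·2 = 22.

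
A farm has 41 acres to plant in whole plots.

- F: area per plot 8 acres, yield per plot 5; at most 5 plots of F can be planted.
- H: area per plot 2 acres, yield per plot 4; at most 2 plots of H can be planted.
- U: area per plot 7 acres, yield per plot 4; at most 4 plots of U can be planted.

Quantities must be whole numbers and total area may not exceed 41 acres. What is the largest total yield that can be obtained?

30

Take 2×F, 2×H, and 3×U: area 41 ≤ 41, yield 2·5 + 2·4 + 3·4 = 30.
H has the best ratio (4/2) and is taken to its limit of 2; remaining capacity is filled optimally with the others.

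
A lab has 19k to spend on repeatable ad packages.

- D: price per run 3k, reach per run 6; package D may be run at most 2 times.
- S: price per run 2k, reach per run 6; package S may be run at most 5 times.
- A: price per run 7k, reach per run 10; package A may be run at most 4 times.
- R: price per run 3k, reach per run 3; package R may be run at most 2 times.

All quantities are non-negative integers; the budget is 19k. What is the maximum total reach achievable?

This is a bounded integer knapsack.
2×D, 5×S, and 1×R: price 19 ≤ 19, reach 2·6 + 5·6 + 1·3 = 45.
1×D, 5×S, and 2×R: price 19 ≤ 19, reach 1·6 + 5·6 + 2·3 = 42.
Best is 45.

45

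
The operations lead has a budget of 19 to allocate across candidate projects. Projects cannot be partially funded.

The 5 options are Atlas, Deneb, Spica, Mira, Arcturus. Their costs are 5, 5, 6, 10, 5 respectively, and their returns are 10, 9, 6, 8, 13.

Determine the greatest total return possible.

32

Atlas + Deneb + Arcturus: cost 5 + 5 + 5 = 15 ≤ 19, return 10 + 9 + 13 = 32.
Atlas + Spica + Arcturus: cost 5 + 6 + 5 = 16 ≤ 19, return 10 + 6 + 13 = 29.
Best is Atlas, Deneb, and Arcturus with total return 32.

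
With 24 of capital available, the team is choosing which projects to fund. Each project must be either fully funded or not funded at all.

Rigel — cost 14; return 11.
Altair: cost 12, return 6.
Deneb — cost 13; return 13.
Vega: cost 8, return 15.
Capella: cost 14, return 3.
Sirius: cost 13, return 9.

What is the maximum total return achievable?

28

Rigel + Vega: cost 14 + 8 = 22 ≤ 24, return 11 + 15 = 26.
Deneb + Vega: cost 13 + 8 = 21 ≤ 24, return 13 + 15 = 28.
Best is Deneb and Vega with total return 28.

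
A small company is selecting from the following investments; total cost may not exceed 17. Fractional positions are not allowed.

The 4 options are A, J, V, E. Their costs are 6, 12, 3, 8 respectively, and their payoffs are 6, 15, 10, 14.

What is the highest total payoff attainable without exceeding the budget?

Allowing fractional choices, the relaxed optimum would be about 31.5, but investments are indivisible.
A + V + E: cost 6 + 3 + 8 = 17 ≤ 17, payoff 6 + 10 + 14 = 30.
V + E: cost 3 + 8 = 11 ≤ 17, payoff 10 + 14 = 24.
J + V: cost 12 + 3 = 15 ≤ 17, payoff 15 + 10 = 25.
Best is A, V, and E with total payoff 30.

30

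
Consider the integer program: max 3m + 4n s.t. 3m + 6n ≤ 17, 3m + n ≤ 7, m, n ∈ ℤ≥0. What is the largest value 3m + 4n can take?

Relaxing integrality, the LP optimum is 13.00 at (m,n) = (1.67, 2), which is not an integer point.
(m,n)=(1,2): 3·1+6·2=15≤17, 3·1+1·2=5≤7, objective 11.
(m,n)=(2,1): 3·2+6·1=12≤17, 3·2+1·1=7≤7, objective 10.
(m,n)=(0,2): 3·0+6·2=12≤17, 3·0+1·2=2≤7, objective 8.
No feasible integer point exceeds 11.

11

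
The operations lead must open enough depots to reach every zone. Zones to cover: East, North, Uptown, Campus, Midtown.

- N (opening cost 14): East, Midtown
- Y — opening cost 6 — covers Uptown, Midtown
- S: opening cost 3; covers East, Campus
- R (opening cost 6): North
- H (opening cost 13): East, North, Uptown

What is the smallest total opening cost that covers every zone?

Choose Y, S, and R: together they cover East, North, Uptown, Campus, Midtown — every zone.
Total opening cost: 6 + 3 + 6 = 15.
No cover costs less than 15.

15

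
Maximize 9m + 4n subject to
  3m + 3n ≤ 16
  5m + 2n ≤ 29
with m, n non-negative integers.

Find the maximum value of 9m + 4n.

45

Relaxing integrality, the LP optimum is 48.00 at (m,n) = (5.33, 0), which is not an integer point.
(m,n)=(5,0) is feasible, giving 45.
(m,n)=(4,1) is feasible, giving 40.
(m,n)=(4,0) is feasible, giving 36.
The best lattice point is (5,0), giving 45.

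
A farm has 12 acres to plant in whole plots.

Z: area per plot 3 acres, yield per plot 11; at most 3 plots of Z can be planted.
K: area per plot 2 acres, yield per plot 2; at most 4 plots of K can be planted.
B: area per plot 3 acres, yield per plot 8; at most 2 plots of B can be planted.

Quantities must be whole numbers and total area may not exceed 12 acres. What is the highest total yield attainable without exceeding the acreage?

2×Z and 2×B: area 12 ≤ 12, yield 2·11 + 2·8 = 38.
3×Z and 1×B: area 12 ≤ 12, yield 3·11 + 1·8 = 41.
Best is 41.

41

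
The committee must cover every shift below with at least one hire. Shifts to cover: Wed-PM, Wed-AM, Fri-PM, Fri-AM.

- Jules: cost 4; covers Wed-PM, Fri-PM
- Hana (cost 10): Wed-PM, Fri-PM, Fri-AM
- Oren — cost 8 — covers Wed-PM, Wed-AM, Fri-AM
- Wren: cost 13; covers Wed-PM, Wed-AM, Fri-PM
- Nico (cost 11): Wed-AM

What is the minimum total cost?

12

Choose Jules and Oren: together they cover Wed-PM, Wed-AM, Fri-PM, Fri-AM — every shift.
Total cost: 4 + 8 = 12.
No cover costs less than 12.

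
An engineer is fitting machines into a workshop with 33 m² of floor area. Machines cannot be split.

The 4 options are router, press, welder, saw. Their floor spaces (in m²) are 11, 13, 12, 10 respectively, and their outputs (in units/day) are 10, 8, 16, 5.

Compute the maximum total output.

router + welder: floor space 11 + 12 = 23 ≤ 33, output 10 + 16 = 26.
router + welder + saw: floor space 11 + 12 + 10 = 33 ≤ 33, output 10 + 16 + 5 = 31.
Best is router, welder, and saw with total output 31.

31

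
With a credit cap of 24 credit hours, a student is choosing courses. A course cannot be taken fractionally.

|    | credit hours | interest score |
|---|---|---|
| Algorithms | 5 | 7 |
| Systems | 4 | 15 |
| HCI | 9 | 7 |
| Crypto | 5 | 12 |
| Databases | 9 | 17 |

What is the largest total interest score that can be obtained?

51

Allowing fractional choices, the relaxed optimum would be about 51.8, but courses are indivisible.
Algorithms + Systems + Crypto + Databases: credit hours 5 + 4 + 5 + 9 = 23 ≤ 24, interest score 7 + 15 + 12 + 17 = 51.
Systems + Crypto + Databases: credit hours 4 + 5 + 9 = 18 ≤ 24, interest score 15 + 12 + 17 = 44.
Algorithms + Systems + HCI + Crypto: credit hours 5 + 4 + 9 + 5 = 23 ≤ 24, interest score 7 + 15 + 7 + 12 = 41.
Best is Algorithms, Systems, Crypto, and Databases with total interest score 51.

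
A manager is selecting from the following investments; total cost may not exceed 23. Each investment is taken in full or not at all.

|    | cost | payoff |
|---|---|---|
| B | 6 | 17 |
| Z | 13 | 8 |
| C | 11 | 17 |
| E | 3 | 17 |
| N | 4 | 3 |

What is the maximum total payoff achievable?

51

Allowing fractional choices, the relaxed optimum would be about 53.2, but investments are indivisible.
B + C + E: cost 6 + 11 + 3 = 20 ≤ 23, payoff 17 + 17 + 17 = 51.
B + E + N: cost 6 + 3 + 4 = 13 ≤ 23, payoff 17 + 17 + 3 = 37.
B + Z + E: cost 6 + 13 + 3 = 22 ≤ 23, payoff 17 + 8 + 17 = 42.
Best is B, C, and E with total payoff 51.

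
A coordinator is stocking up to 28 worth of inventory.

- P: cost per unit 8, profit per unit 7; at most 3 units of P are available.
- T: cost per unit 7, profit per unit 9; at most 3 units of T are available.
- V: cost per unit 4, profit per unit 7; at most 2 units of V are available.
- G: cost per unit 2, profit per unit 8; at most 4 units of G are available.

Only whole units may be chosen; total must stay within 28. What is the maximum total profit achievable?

This is a bounded integer knapsack.
Take 2×T, 1×V, and 4×G: cost 26 ≤ 28, profit 2·9 + 1·7 + 4·8 = 57.
G has the best ratio (8/2) and is taken to its limit of 4; remaining capacity is filled optimally with the others.

57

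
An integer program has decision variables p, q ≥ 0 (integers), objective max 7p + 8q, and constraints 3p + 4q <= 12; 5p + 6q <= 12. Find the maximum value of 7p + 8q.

(p,q)=(0,2) is feasible, giving 16.
(p,q)=(1,1) is feasible, giving 15.
(p,q)=(2,0) is feasible, giving 14.
(p,q)=(0,1) is feasible, giving 8.
The best lattice point is (0,2), giving 16.

16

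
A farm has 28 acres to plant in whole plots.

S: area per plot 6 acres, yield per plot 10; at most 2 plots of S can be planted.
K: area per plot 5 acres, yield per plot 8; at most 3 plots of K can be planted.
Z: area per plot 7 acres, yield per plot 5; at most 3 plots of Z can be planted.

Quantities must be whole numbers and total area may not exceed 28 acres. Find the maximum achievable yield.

1×S, 3×K, and 1×Z: area 28 ≤ 28, yield 1·10 + 3·8 + 1·5 = 39.
2×S and 3×K: area 27 ≤ 28, yield 2·10 + 3·8 = 44.
Best is 44.

44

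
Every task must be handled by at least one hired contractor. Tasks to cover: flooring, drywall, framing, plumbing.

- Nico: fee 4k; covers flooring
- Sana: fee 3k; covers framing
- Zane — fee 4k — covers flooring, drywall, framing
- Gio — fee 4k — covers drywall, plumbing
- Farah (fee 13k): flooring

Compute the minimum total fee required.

Choose Zane and Gio: together they cover flooring, drywall, framing, plumbing — every task.
Total fee: 4 + 4 = 8.
No cover costs less than 8.

8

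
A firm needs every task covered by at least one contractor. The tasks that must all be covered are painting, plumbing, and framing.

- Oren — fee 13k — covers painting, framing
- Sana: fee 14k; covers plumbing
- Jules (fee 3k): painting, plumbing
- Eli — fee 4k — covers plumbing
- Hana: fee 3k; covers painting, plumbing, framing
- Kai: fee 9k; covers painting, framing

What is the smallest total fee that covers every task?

3

Hana alone covers painting, plumbing, framing — every task.
Total fee: 3.
No cover costs less than 3.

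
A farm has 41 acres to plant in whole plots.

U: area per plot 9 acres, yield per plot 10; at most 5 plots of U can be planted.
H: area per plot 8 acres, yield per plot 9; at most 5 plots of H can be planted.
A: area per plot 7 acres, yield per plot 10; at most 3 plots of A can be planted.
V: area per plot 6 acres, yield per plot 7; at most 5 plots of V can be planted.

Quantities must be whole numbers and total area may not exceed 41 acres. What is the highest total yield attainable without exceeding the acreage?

Take 1×H, 3×A, and 2×V: area 41 ≤ 41, yield 1·9 + 3·10 + 2·7 = 53.
A has the best ratio (10/7) and is taken to its limit of 3; remaining capacity is filled optimally with the others.

53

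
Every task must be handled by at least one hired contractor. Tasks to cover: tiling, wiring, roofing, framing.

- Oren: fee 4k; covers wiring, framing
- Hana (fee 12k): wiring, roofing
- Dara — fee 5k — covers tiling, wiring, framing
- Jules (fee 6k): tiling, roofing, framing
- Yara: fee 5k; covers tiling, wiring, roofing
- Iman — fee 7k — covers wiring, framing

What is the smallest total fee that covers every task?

9

This is a weighted set-cover instance.
The greedy cost-per-new-task heuristic would pick Dara and Yara for 10, but a cheaper cover exists.
Choose Oren and Yara: together they cover tiling, wiring, roofing, framing — every task.
Total fee: 4 + 5 = 9.
No cover costs less than 9.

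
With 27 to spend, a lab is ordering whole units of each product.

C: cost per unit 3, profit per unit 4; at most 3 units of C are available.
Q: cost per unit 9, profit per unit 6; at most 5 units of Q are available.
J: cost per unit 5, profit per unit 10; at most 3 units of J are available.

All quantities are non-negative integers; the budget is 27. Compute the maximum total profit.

J has the best ratio (10/5); taking only J gives at most 3×10 = 30 (stopped by the supply cap of 3).
Mixing does better — 3×C and 3×J: cost 24 ≤ 27, profit 3·4 + 3·10 = 42.

42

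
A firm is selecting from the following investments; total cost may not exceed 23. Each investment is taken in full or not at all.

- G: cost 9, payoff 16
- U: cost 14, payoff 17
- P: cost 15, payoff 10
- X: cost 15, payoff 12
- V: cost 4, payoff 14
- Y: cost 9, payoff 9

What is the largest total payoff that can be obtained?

Take G, V, and Y: cost 9 + 4 + 9 = 22 ≤ 23, payoff 16 + 14 + 9 = 39.
No other feasible combination does better.

39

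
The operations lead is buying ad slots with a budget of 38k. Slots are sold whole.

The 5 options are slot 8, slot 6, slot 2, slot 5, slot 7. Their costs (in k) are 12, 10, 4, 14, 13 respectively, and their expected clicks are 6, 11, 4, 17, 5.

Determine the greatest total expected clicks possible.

slot 8 + slot 6 + slot 5: cost 12 + 10 + 14 = 36 ≤ 38, expected clicks 6 + 11 + 17 = 34.
slot 6 + slot 5 + slot 7: cost 10 + 14 + 13 = 37 ≤ 38, expected clicks 11 + 17 + 5 = 33.
Best is slot 8, slot 6, and slot 5 with total expected clicks 34.

34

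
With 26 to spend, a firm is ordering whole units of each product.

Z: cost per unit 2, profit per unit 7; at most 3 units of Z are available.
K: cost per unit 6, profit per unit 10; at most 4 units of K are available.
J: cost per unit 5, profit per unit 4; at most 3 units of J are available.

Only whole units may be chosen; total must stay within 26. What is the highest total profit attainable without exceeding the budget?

3×Z and 3×K: cost 24 ≤ 26, profit 3·7 + 3·10 = 51.
1×Z and 4×K: cost 26 ≤ 26, profit 1·7 + 4·10 = 47.
Best is 51.

51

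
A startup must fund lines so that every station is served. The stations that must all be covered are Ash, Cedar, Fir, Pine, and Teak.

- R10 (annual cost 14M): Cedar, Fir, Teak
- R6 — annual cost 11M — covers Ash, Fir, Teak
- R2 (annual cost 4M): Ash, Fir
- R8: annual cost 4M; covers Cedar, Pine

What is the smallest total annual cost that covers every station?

15

This is a weighted set-cover instance.
The greedy cost-per-new-station heuristic would pick R2, R8, and R6 for 19, but a cheaper cover exists.
Choose R6 and R8: together they cover Ash, Cedar, Fir, Pine, Teak — every station.
Total annual cost: 11 + 4 = 15.
No cover costs less than 15.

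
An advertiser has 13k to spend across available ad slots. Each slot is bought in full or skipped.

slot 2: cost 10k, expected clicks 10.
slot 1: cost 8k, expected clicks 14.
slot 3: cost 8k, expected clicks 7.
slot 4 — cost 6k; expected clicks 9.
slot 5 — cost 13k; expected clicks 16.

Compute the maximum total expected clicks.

16

Allowing fractional choices, the relaxed optimum would be about 21.5, but ad slots are indivisible.
slot 1: cost 8 ≤ 13, expected clicks 14.
slot 5: cost 13 ≤ 13, expected clicks 16.
Best is slot 5 with total expected clicks 16.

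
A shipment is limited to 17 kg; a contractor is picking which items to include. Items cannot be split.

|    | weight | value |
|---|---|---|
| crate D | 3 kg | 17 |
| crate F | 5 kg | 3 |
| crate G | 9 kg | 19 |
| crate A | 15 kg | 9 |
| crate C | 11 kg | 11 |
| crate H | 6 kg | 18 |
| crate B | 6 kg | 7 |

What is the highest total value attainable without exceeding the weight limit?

42

Treat it as a binary knapsack problem.
crate D + crate H + crate B: weight 3 + 6 + 6 = 15 ≤ 17, value 17 + 18 + 7 = 42.
crate D + crate F + crate H: weight 3 + 5 + 6 = 14 ≤ 17, value 17 + 3 + 18 = 38.
crate D + crate F + crate G: weight 3 + 5 + 9 = 17 ≤ 17, value 17 + 3 + 19 = 39.
Best is crate D, crate H, and crate B with total value 42.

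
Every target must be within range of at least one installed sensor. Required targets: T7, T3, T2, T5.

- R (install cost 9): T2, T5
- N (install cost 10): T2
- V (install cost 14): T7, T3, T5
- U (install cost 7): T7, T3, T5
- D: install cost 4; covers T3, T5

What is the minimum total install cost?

16

The greedy cost-per-new-target heuristic would pick D, U, and R for 20, but a cheaper cover exists.
Choose R and U: together they cover T7, T3, T2, T5 — every target.
Total install cost: 9 + 7 = 16.
No cover costs less than 16.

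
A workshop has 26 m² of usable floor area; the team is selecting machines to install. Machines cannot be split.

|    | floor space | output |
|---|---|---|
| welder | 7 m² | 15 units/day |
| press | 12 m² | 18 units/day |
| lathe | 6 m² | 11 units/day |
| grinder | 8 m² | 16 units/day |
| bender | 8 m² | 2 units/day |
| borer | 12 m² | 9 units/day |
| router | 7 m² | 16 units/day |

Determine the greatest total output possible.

49

Take welder, press, and router: floor space 7 + 12 + 7 = 26 ≤ 26, output 15 + 18 + 16 = 49.
No other feasible combination does better.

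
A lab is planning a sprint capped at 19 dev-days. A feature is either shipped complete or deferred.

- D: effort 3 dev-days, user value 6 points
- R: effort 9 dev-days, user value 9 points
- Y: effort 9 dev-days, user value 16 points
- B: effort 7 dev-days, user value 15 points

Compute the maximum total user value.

This is a 0-1 knapsack instance.
D + R + B: effort 3 + 9 + 7 = 19 ≤ 19, user value 6 + 9 + 15 = 30.
Y + B: effort 9 + 7 = 16 ≤ 19, user value 16 + 15 = 31.
D + Y + B: effort 3 + 9 + 7 = 19 ≤ 19, user value 6 + 16 + 15 = 37.
Best is D, Y, and B with total user value 37.

37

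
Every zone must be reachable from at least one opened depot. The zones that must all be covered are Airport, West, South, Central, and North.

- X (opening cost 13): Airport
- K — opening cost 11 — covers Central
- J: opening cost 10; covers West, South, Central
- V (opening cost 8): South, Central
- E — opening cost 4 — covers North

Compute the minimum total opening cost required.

This is an integer covering problem.
Choose X, J, and E: together they cover Airport, West, South, Central, North — every zone.
Total opening cost: 13 + 10 + 4 = 27.

27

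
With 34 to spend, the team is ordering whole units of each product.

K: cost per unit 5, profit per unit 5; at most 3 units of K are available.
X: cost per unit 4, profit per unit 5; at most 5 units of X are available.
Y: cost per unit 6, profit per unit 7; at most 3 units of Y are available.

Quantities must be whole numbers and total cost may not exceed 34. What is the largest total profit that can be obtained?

41

X has the best ratio (5/4); taking only X gives at most 5×5 = 25 (stopped by the supply cap of 5).
Mixing does better — 4×X and 3×Y: cost 34 ≤ 34, profit 4·5 + 3·7 = 41.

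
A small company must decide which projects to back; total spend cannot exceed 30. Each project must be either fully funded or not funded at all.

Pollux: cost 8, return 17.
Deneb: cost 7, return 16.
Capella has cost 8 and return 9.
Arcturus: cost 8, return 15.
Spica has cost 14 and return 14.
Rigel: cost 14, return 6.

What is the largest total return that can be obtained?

48

Take Pollux, Deneb, and Arcturus: cost 8 + 7 + 8 = 23 ≤ 30, return 17 + 16 + 15 = 48.
No other feasible combination does better.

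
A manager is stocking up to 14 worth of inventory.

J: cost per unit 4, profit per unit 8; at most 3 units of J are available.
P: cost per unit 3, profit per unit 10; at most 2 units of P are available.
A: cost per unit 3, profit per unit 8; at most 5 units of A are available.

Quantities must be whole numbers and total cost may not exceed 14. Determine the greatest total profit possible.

P has the best ratio (10/3); taking only P gives at most 2×10 = 20 (stopped by the supply cap of 2).
Mixing does better — 2×P and 2×A: cost 12 ≤ 14, profit 2·10 + 2·8 = 36.

36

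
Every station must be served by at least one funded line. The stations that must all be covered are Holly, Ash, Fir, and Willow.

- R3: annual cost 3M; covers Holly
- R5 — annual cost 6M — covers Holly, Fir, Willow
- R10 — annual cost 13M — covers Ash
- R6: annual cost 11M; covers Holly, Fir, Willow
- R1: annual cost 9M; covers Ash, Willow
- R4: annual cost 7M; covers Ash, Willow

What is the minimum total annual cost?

13

Choose R5 and R4: together they cover Holly, Ash, Fir, Willow — every station.
Total annual cost: 6 + 7 = 13.
No cover costs less than 13.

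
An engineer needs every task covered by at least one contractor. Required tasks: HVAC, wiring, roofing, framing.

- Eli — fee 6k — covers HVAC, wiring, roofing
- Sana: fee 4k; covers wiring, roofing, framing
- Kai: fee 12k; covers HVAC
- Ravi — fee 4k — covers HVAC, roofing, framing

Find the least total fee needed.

8

Choose Sana and Ravi: together they cover HVAC, wiring, roofing, framing — every task.
Total fee: 4 + 4 = 8.
No cover costs less than 8.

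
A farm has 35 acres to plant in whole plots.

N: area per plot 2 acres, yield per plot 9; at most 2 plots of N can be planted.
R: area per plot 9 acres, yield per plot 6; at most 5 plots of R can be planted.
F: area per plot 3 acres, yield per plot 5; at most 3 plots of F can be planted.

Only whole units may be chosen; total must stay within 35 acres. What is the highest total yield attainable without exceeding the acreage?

45

N has the best ratio (9/2); taking only N gives at most 2×9 = 18 (stopped by the supply cap of 2).
Mixing does better — 2×N, 2×R, and 3×F: area 31 ≤ 35, yield 2·9 + 2·6 + 3·5 = 45.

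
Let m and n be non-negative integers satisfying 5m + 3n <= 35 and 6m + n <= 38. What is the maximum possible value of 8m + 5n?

58

(m,n)=(1,10): 5·1+3·10=35≤35, 6·1+1·10=16≤38, objective 58.
(m,n)=(0,11): 5·0+3·11=33≤35, 6·0+1·11=11≤38, objective 55.
(m,n)=(1,9): 5·1+3·9=32≤35, 6·1+1·9=15≤38, objective 53.
(m,n)=(0,10): 5·0+3·10=30≤35, 6·0+1·10=10≤38, objective 50.
The best lattice point is (1,10), giving 58.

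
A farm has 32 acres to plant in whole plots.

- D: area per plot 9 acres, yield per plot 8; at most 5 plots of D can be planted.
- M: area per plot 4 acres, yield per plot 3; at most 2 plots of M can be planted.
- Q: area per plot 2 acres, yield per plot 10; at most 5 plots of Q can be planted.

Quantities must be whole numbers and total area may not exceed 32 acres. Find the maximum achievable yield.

69

This is a bounded integer knapsack.
2×D, 1×M, and 5×Q: area 32 ≤ 32, yield 2·8 + 1·3 + 5·10 = 69.
2×D and 5×Q: area 28 ≤ 32, yield 2·8 + 5·10 = 66.
Best is 69.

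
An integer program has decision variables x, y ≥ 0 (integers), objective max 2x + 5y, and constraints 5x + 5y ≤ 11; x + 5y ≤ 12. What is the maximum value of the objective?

Relaxing integrality, the LP optimum is 11.00 at (x,y) = (0, 2.2), which is not an integer point.
(x,y)=(0,2): 5·0+5·2=10≤11, 1·0+5·2=10≤12, objective 10.
(x,y)=(1,1): 5·1+5·1=10≤11, 1·1+5·1=6≤12, objective 7.
No feasible integer point exceeds 10.

10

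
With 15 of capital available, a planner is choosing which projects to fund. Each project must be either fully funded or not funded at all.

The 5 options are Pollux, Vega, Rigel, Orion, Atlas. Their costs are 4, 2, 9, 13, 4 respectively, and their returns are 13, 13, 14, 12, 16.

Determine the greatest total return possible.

43

Take Vega, Rigel, and Atlas: cost 2 + 9 + 4 = 15 ≤ 15, return 13 + 14 + 16 = 43.
No other feasible combination does better.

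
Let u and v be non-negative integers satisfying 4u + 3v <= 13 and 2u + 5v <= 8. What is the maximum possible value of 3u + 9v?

(u,v)=(1,1) is feasible, giving 12.
(u,v)=(0,1) is feasible, giving 9.
Maximum is 12 at (u,v)=(1,1).

12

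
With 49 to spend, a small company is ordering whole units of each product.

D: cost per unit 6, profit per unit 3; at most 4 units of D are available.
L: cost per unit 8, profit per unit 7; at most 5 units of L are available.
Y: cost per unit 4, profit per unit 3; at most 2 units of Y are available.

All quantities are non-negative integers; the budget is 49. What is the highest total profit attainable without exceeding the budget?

41

This is a bounded integer knapsack.
L has the best ratio (7/8); taking only L gives at most 5×7 = 35 (stopped by the supply cap of 5).
Mixing does better — 5×L and 2×Y: cost 48 ≤ 49, profit 5·7 + 2·3 = 41.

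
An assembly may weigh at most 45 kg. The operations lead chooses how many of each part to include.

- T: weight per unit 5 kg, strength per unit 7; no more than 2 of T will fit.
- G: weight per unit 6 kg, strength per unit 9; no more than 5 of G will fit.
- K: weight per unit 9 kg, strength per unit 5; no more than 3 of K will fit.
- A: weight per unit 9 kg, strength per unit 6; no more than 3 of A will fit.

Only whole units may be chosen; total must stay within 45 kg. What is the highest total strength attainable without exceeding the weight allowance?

G has the best ratio (9/6); taking only G gives at most 5×9 = 45 (stopped by the supply cap of 5).
Mixing does better — 2×T and 5×G: weight 40 ≤ 45, strength 2·7 + 5·9 = 59.

59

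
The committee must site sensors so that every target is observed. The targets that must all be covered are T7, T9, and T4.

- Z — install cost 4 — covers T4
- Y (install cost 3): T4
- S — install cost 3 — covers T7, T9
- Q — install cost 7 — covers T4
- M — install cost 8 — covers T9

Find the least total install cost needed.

6

This is a weighted set-cover instance.
Choose Y and S: together they cover T7, T9, T4 — every target.
Total install cost: 3 + 3 = 6.
No cover costs less than 6.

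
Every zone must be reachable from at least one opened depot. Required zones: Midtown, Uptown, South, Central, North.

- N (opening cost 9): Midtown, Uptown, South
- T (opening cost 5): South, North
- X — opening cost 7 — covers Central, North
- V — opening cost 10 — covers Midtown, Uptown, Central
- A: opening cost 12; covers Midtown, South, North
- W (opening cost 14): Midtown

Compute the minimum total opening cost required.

15

Choose T and V: together they cover Midtown, Uptown, South, Central, North — every zone.
Total opening cost: 5 + 10 = 15.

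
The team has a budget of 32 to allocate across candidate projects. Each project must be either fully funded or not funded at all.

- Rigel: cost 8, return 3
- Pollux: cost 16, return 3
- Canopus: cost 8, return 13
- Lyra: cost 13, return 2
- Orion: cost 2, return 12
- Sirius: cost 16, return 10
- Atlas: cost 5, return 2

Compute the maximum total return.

Allowing fractional choices, the relaxed optimum would be about 37.4, but projects are indivisible.
Rigel + Canopus + Orion + Atlas: cost 8 + 8 + 2 + 5 = 23 ≤ 32, return 3 + 13 + 12 + 2 = 30.
Canopus + Orion + Sirius + Atlas: cost 8 + 2 + 16 + 5 = 31 ≤ 32, return 13 + 12 + 10 + 2 = 37.
Canopus + Orion + Sirius: cost 8 + 2 + 16 = 26 ≤ 32, return 13 + 12 + 10 = 35.
Best is Canopus, Orion, Sirius, and Atlas with total return 37.

37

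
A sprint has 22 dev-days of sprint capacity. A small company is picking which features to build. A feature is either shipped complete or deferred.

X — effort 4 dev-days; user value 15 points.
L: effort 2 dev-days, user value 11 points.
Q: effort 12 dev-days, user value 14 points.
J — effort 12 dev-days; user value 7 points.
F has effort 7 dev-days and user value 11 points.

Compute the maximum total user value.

40

This is an integer program with binary decision variables.
X + L + Q: effort 4 + 2 + 12 = 18 ≤ 22, user value 15 + 11 + 14 = 40.
X + L + F: effort 4 + 2 + 7 = 13 ≤ 22, user value 15 + 11 + 11 = 37.
Best is X, L, and Q with total user value 40.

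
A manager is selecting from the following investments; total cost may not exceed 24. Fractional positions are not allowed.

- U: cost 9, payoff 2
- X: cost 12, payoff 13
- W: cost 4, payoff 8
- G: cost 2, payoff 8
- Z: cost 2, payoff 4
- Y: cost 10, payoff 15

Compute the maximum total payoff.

Allowing fractional choices, the relaxed optimum would be about 41.5, but investments are indivisible.
W + G + Z + Y: cost 4 + 2 + 2 + 10 = 18 ≤ 24, payoff 8 + 8 + 4 + 15 = 35.
X + G + Y: cost 12 + 2 + 10 = 24 ≤ 24, payoff 13 + 8 + 15 = 36.
Best is X, G, and Y with total payoff 36.

36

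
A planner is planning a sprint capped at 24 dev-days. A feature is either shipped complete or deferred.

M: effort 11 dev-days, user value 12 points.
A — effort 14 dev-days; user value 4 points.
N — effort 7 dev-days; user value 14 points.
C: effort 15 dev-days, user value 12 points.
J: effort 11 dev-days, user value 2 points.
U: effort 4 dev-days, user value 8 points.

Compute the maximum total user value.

34

This is a 0-1 knapsack instance.
Allowing fractional choices, the relaxed optimum would be about 35.6, but features are indivisible.
M + N + U: effort 11 + 7 + 4 = 22 ≤ 24, user value 12 + 14 + 8 = 34.
M + N: effort 11 + 7 = 18 ≤ 24, user value 12 + 14 = 26.
Best is M, N, and U with total user value 34.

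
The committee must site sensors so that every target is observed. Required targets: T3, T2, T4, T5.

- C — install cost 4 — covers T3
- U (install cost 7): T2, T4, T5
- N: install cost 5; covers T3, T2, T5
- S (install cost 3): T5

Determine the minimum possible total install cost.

This is a weighted set-cover instance.
The greedy cost-per-new-target heuristic would pick N and U for 12, but a cheaper cover exists.
Choose C and U: together they cover T3, T2, T4, T5 — every target.
Total install cost: 4 + 7 = 11.
No cover costs less than 11.

11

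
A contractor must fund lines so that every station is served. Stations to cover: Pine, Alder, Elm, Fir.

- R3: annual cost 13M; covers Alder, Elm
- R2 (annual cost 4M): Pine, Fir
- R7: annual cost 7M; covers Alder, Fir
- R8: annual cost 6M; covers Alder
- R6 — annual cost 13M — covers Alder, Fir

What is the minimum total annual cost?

The greedy cost-per-new-station heuristic would pick R2, R8, and R3 for 23, but a cheaper cover exists.
Choose R3 and R2: together they cover Pine, Alder, Elm, Fir — every station.
Total annual cost: 13 + 4 = 17.
No cover costs less than 17.

17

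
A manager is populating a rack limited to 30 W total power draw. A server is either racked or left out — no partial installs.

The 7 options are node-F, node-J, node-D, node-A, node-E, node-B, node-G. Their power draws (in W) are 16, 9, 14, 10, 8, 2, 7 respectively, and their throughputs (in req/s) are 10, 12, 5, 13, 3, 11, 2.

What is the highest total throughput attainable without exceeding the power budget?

Allowing fractional choices, the relaxed optimum would be about 41.6, but servers are indivisible.
node-J + node-A + node-B: power draw 9 + 10 + 2 = 21 ≤ 30, throughput 12 + 13 + 11 = 36.
node-J + node-A + node-B + node-G: power draw 9 + 10 + 2 + 7 = 28 ≤ 30, throughput 12 + 13 + 11 + 2 = 38.
node-J + node-A + node-E + node-B: power draw 9 + 10 + 8 + 2 = 29 ≤ 30, throughput 12 + 13 + 3 + 11 = 39.
Best is node-J, node-A, node-E, and node-B with total throughput 39.

39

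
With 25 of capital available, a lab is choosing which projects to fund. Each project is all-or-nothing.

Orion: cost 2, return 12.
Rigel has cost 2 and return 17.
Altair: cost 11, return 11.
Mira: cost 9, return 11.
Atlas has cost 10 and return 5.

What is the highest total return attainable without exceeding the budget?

Allowing fractional choices, the relaxed optimum would be about 51.5, but projects are indivisible.
Orion + Rigel + Mira + Atlas: cost 2 + 2 + 9 + 10 = 23 ≤ 25, return 12 + 17 + 11 + 5 = 45.
Orion + Rigel + Altair + Mira: cost 2 + 2 + 11 + 9 = 24 ≤ 25, return 12 + 17 + 11 + 11 = 51.
Orion + Rigel + Altair + Atlas: cost 2 + 2 + 11 + 10 = 25 ≤ 25, return 12 + 17 + 11 + 5 = 45.
Best is Orion, Rigel, Altair, and Mira with total return 51.

51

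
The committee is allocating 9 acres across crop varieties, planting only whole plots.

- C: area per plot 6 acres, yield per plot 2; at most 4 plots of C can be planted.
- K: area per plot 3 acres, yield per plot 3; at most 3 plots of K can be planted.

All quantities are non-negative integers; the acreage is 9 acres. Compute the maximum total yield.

9

K has the best ratio (3/3); taking only K gives at most 3×3 = 9 (stopped by the area limit).
Optimal: 3×K: area 9 ≤ 9, yield 3·3 = 9.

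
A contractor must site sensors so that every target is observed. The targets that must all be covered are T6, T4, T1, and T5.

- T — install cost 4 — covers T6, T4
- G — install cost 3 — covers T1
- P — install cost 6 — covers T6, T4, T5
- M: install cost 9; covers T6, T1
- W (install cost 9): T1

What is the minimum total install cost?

The greedy cost-per-new-target heuristic would pick T, G, and P for 13, but a cheaper cover exists.
Choose G and P: together they cover T6, T4, T1, T5 — every target.
Total install cost: 3 + 6 = 9.
No cover costs less than 9.

9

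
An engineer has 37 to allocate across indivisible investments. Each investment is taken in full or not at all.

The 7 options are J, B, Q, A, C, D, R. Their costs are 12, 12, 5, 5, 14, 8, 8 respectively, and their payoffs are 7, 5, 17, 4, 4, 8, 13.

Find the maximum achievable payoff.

45

B + Q + D + R: cost 12 + 5 + 8 + 8 = 33 ≤ 37, payoff 5 + 17 + 8 + 13 = 43.
J + Q + D + R: cost 12 + 5 + 8 + 8 = 33 ≤ 37, payoff 7 + 17 + 8 + 13 = 45.
Best is J, Q, D, and R with total payoff 45.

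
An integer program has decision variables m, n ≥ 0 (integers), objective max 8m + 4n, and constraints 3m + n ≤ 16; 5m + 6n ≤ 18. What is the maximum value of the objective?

24

(m,n)=(3,0): 3·3+1·0=9≤16, 5·3+6·0=15≤18, objective 24.
(m,n)=(2,1): 3·2+1·1=7≤16, 5·2+6·1=16≤18, objective 20.
(m,n)=(2,0): 3·2+1·0=6≤16, 5·2+6·0=10≤18, objective 16.
No feasible integer point exceeds 24.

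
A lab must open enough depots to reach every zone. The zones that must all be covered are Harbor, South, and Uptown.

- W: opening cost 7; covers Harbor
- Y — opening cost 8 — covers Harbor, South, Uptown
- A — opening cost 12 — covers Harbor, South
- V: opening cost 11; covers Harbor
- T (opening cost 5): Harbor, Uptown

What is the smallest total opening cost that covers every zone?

8

The greedy cost-per-new-zone heuristic would pick T and Y for 13, but a cheaper cover exists.
Y alone covers Harbor, South, Uptown — every zone.
Total opening cost: 8.
No cover costs less than 8.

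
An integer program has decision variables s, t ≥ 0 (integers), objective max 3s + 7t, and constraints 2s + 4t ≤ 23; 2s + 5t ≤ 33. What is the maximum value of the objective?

(s,t)=(1,5): 2·1+4·5=22≤23, 2·1+5·5=27≤33, objective 38.
(s,t)=(0,5): 2·0+4·5=20≤23, 2·0+5·5=25≤33, objective 35.
Maximum is 38 at (s,t)=(1,5).

38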